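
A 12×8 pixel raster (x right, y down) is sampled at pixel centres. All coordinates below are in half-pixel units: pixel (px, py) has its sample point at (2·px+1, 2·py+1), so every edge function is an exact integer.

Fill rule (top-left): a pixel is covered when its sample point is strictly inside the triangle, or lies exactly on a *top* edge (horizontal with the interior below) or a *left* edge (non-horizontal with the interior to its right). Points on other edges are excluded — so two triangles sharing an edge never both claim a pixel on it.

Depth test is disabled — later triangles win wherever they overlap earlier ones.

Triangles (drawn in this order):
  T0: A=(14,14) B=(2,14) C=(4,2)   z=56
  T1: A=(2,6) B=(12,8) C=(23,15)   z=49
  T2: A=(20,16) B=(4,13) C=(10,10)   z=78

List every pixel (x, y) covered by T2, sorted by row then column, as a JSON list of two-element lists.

T0:
  2·area = 144
  edge (14, 14)→(2, 14): d=(-12,0) right/bottom  bias=-1
  edge (2, 14)→(4, 2): d=(2,-12) top-left  bias=+0
  edge (4, 2)→(14, 14): d=(10,12) right/bottom  bias=-1
    (2,2)@(5, 5): e=[108,18,18] → #
    (3,2)@(7, 5): e=[108,42,-6] → ·
    (2,3)@(5, 7): e=[84,22,38] → #
    (3,3)@(7, 7): e=[84,46,14] → #
    (4,3)@(9, 7): e=[84,70,-10] → ·
    (1,4)@(3, 9): e=[60,2,82] → #
    (4,4)@(9, 9): e=[60,74,10] → #
    (5,4)@(11, 9): e=[60,98,-14] → ·
    (1,5)@(3, 11): e=[36,6,102] → #
    (5,5)@(11, 11): e=[36,102,6] → #
    (6,5)@(13, 11): e=[36,126,-18] → ·
    (1,6)@(3, 13): e=[12,10,122] → #
  covered (18 px):
    · · · · · · · · · · · ·
    · · · · · · · · · · · ·
    · · # · · · · · · · · ·
    · · # # · · · · · · · ·
    · # # # # · · · · · · ·
    · # # # # # · · · · · ·
    · # # # # # # · · · · ·
    · · · · · · · · · · · ·
T1:
  2·area = 48
  edge (2, 6)→(12, 8): d=(10,2) right/bottom  bias=-1
  edge (12, 8)→(23, 15): d=(11,7) right/bottom  bias=-1
  edge (23, 15)→(2, 6): d=(-21,-9) top-left  bias=+0
    (0,0)@(1, 1): e=[-48,0,96] → ·  [on edge]
    (2,3)@(5, 7): e=[4,38,6] → #
    (3,3)@(7, 7): e=[0,24,24] → ·  [on edge]
    (2,4)@(5, 9): e=[24,60,-36] → ·
    (4,4)@(9, 9): e=[16,32,0] → #  [on edge]
    (5,4)@(11, 9): e=[12,18,18] → #
    (6,4)@(13, 9): e=[8,4,36] → #
    (7,4)@(15, 9): e=[4,-10,54] → ·
    (8,4)@(17, 9): e=[0,-24,72] → ·  [on edge]
    (4,5)@(9, 11): e=[36,54,-42] → ·
    (5,5)@(11, 11): e=[32,40,-24] → ·
    (6,5)@(13, 11): e=[28,26,-6] → ·
    (11,7)@(23, 15): e=[48,0,0] → ·  [on edge]
  covered (6 px):
    · · · · · · · · · · · ·
    · · · · · · · · · · · ·
    · · · · · · · · · · · ·
    · · # · · · · · · · · ·
    · · · · # # # · · · · ·
    · · · · · · · # · · · ·
    · · · · · · · · · # · ·
    · · · · · · · · · · · ·
T2:
  2·area = 66
  edge (20, 16)→(4, 13): d=(-16,-3) top-left  bias=+0
  edge (4, 13)→(10, 10): d=(6,-3) top-left  bias=+0
  edge (10, 10)→(20, 16): d=(10,6) right/bottom  bias=-1
    (2,3)@(5, 7): e=[99,-33,0] → ·  [on edge]
    (4,5)@(9, 11): e=[47,3,16] → #
    (5,5)@(11, 11): e=[53,9,4] → #
    (6,5)@(13, 11): e=[59,15,-8] → ·
    (2,6)@(5, 13): e=[3,3,60] → #
    (3,6)@(7, 13): e=[9,9,48] → #
    (6,6)@(13, 13): e=[27,27,12] → #
    (7,6)@(15, 13): e=[33,33,0] → ·  [on edge]
    (2,7)@(5, 15): e=[-29,15,80] → ·
    (3,7)@(7, 15): e=[-23,21,68] → ·
    (4,7)@(9, 15): e=[-17,27,56] → ·
    (5,7)@(11, 15): e=[-11,33,44] → ·
  covered (9 px):
    · · · · · · · · · · · ·
    · · · · · · · · · · · ·
    · · · · · · · · · · · ·
    · · · · · · · · · · · ·
    · · · · · · · · · · · ·
    · · · · # # · · · · · ·
    · · # # # # # · · · · ·
    · · · · · · · # # · · ·

Final: [[4,5],[5,5],[2,6],[3,6],[4,6],[5,6],[6,6],[7,7],[8,7]]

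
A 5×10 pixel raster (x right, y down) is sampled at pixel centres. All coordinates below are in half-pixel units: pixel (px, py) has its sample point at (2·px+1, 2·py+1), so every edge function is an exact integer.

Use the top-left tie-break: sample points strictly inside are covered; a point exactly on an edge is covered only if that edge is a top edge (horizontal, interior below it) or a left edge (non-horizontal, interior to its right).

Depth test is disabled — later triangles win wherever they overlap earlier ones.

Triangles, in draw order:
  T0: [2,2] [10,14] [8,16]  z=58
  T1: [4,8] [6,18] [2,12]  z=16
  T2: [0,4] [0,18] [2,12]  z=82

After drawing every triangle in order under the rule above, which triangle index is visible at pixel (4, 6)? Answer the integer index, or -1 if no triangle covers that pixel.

T0:
  2·area = 40
  edge (2, 2)→(10, 14): d=(8,12) right/bottom  bias=-1
  edge (10, 14)→(8, 16): d=(-2,2) right/bottom  bias=-1
  edge (8, 16)→(2, 2): d=(-6,-14) top-left  bias=+0
    (2,3)@(5, 7): e=[4,24,12] → #
    (3,3)@(7, 7): e=[-20,20,40] → ·
    (2,4)@(5, 9): e=[20,20,0] → #  [on edge]
    (3,4)@(7, 9): e=[-4,16,28] → ·
    (2,5)@(5, 11): e=[36,16,-12] → ·
    (3,5)@(7, 11): e=[12,12,16] → #
    (4,5)@(9, 11): e=[-12,8,44] → ·
    (3,6)@(7, 13): e=[28,8,4] → #
    (4,6)@(9, 13): e=[4,4,32] → #
    (3,7)@(7, 15): e=[44,4,-8] → ·
    (4,7)@(9, 15): e=[20,0,20] → ·  [on edge]
    (3,8)@(7, 17): e=[60,0,-20] → ·  [on edge]
    (2,9)@(5, 19): e=[100,0,-60] → ·  [on edge]
  covered (5 px):
    · · · · ·
    · · · · ·
    · · · · ·
    · · # · ·
    · · # · ·
    · · · # ·
    · · · # #
    · · · · ·
    · · · · ·
    · · · · ·
T1:
  2·area = 28
  edge (4, 8)→(6, 18): d=(2,10) right/bottom  bias=-1
  edge (6, 18)→(2, 12): d=(-4,-6) top-left  bias=+0
  edge (2, 12)→(4, 8): d=(2,-4) top-left  bias=+0
    (1,1)@(3, 3): e=[0,42,-14] → ·  [on edge]
    (1,5)@(3, 11): e=[16,10,2] → #
    (2,5)@(5, 11): e=[-4,22,10] → ·
    (1,6)@(3, 13): e=[20,2,6] → #
    (2,6)@(5, 13): e=[0,14,14] → ·  [on edge]
    (1,7)@(3, 15): e=[24,-6,10] → ·
    (2,7)@(5, 15): e=[4,6,18] → #
    (3,7)@(7, 15): e=[-16,18,26] → ·
    (2,8)@(5, 17): e=[8,-2,22] → ·
  covered (3 px):
    · · · · ·
    · · · · ·
    · · · · ·
    · · · · ·
    · · · · ·
    · # · · ·
    · # · · ·
    · · # · ·
    · · · · ·
    · · · · ·
T2:
  2·area = 28  (B↔C swapped to make it positive)
  edge (0, 4)→(2, 12): d=(2,8) right/bottom  bias=-1
  edge (2, 12)→(0, 18): d=(-2,6) right/bottom  bias=-1
  edge (0, 18)→(0, 4): d=(0,-14) top-left  bias=+0
    (2,1)@(5, 3): e=[-42,0,70] → ·  [on edge]
    (0,4)@(1, 9): e=[2,12,14] → #
    (1,4)@(3, 9): e=[-14,0,42] → ·  [on edge]
    (0,5)@(1, 11): e=[6,8,14] → #
    (1,5)@(3, 11): e=[-10,-4,42] → ·
    (0,6)@(1, 13): e=[10,4,14] → #
    (1,6)@(3, 13): e=[-6,-8,42] → ·
    (0,7)@(1, 15): e=[14,0,14] → ·  [on edge]
  covered (3 px):
    · · · · ·
    · · · · ·
    · · · · ·
    · · · · ·
    # · · · ·
    # · · · ·
    # · · · ·
    · · · · ·
    · · · · ·
    · · · · ·

Z-buffer (winner per pixel, '.' = empty):
  . . . . .
  . . . . .
  . . . . .
  . . 0 . .
  2 . 0 . .
  2 1 . 0 .
  2 1 . 0 0
  . . 1 . .
  . . . . .
  . . . . .

Answer: 0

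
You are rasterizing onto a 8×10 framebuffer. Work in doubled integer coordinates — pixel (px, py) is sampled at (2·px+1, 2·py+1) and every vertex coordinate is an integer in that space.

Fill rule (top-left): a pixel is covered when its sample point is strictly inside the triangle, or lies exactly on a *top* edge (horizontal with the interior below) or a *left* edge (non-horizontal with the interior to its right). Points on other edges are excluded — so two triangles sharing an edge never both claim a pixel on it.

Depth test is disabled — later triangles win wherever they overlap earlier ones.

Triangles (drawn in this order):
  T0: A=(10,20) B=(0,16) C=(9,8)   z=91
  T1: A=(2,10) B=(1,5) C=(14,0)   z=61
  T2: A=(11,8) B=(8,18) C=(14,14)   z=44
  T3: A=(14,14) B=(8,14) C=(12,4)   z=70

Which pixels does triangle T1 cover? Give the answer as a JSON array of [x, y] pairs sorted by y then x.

T0:
  2·area = 116
  edge (10, 20)→(0, 16): d=(-10,-4) top-left  bias=+0
  edge (0, 16)→(9, 8): d=(9,-8) top-left  bias=+0
  edge (9, 8)→(10, 20): d=(1,12) right/bottom  bias=-1
    (4,4)@(9, 9): e=[106,9,1] → █
    (5,4)@(11, 9): e=[114,25,-23] → ·
    (3,5)@(7, 11): e=[78,11,27] → █
    (5,5)@(11, 11): e=[94,43,-21] → ·
    (2,6)@(5, 13): e=[50,13,53] → █
    (5,6)@(11, 13): e=[74,61,-19] → ·
    (1,7)@(3, 15): e=[22,15,79] → █
    (5,7)@(11, 15): e=[54,79,-17] → ·
    (1,8)@(3, 17): e=[2,33,81] → █
    (5,8)@(11, 17): e=[34,97,-15] → ·
    (1,9)@(3, 19): e=[-18,51,83] → ·
    (2,9)@(5, 19): e=[-10,67,59] → ·
  covered (15 px):
    · · · · · · · ·
    · · · · · · · ·
    · · · · · · · ·
    · · · · · · · ·
    · · · · █ · · ·
    · · · █ █ · · ·
    · · █ █ █ · · ·
    · █ █ █ █ · · ·
    · █ █ █ █ · · ·
    · · · · █ · · ·
T1:
  2·area = 70
  edge (2, 10)→(1, 5): d=(-1,-5) top-left  bias=+0
  edge (1, 5)→(14, 0): d=(13,-5) top-left  bias=+0
  edge (14, 0)→(2, 10): d=(-12,10) right/bottom  bias=-1
    (3,1)@(7, 3): e=[32,4,34] → █
    (4,1)@(9, 3): e=[42,14,14] → █
    (5,1)@(11, 3): e=[52,24,-6] → ·
    (0,2)@(1, 5): e=[0,0,70] → █  [on edge]
    (1,2)@(3, 5): e=[10,10,50] → █
    (2,2)@(5, 5): e=[20,20,30] → █
    (4,2)@(9, 5): e=[40,40,-10] → ·
    (0,3)@(1, 7): e=[-2,26,46] → ·
    (1,3)@(3, 7): e=[8,36,26] → █
    (3,3)@(7, 7): e=[28,56,-14] → ·
    (1,4)@(3, 9): e=[6,62,2] → █
    (2,4)@(5, 9): e=[16,72,-18] → ·
    (1,7)@(3, 15): e=[0,140,-70] → ·  [on edge]
  covered (9 px):
    · · · · · · · ·
    · · · █ █ · · ·
    █ █ █ █ · · · ·
    · █ █ · · · · ·
    · █ · · · · · ·
    · · · · · · · ·
    · · · · · · · ·
    · · · · · · · ·
    · · · · · · · ·
    · · · · · · · ·
T2:
  2·area = 48  (B↔C swapped to make it positive)
  edge (11, 8)→(14, 14): d=(3,6) right/bottom  bias=-1
  edge (14, 14)→(8, 18): d=(-6,4) right/bottom  bias=-1
  edge (8, 18)→(11, 8): d=(3,-10) top-left  bias=+0
    (5,4)@(11, 9): e=[3,42,3] → █
    (6,4)@(13, 9): e=[-9,34,23] → ·
    (5,5)@(11, 11): e=[9,30,9] → █
    (6,5)@(13, 11): e=[-3,22,29] → ·
    (5,6)@(11, 13): e=[15,18,15] → █
    (6,6)@(13, 13): e=[3,10,35] → █
    (7,6)@(15, 13): e=[-9,2,55] → ·
    (4,7)@(9, 15): e=[33,14,1] → █
    (6,7)@(13, 15): e=[9,-2,41] → ·
    (4,8)@(9, 17): e=[39,2,7] → █
    (5,8)@(11, 17): e=[27,-6,27] → ·
    (4,9)@(9, 19): e=[45,-10,13] → ·
  covered (7 px):
    · · · · · · · ·
    · · · · · · · ·
    · · · · · · · ·
    · · · · · · · ·
    · · · · · █ · ·
    · · · · · █ · ·
    · · · · · █ █ ·
    · · · · █ █ · ·
    · · · · █ · · ·
    · · · · · · · ·
T3:
  2·area = 60
  edge (14, 14)→(8, 14): d=(-6,0) right/bottom  bias=-1
  edge (8, 14)→(12, 4): d=(4,-10) top-left  bias=+0
  edge (12, 4)→(14, 14): d=(2,10) right/bottom  bias=-1
    (5,3)@(11, 7): e=[42,2,16] → █
    (6,3)@(13, 7): e=[42,22,-4] → ·
    (5,4)@(11, 9): e=[30,10,20] → █
    (6,4)@(13, 9): e=[30,30,0] → ·  [on edge]
    (5,5)@(11, 11): e=[18,18,24] → █
    (6,5)@(13, 11): e=[18,38,4] → █
    (7,5)@(15, 11): e=[18,58,-16] → ·
    (4,6)@(9, 13): e=[6,6,48] → █
    (7,6)@(15, 13): e=[6,66,-12] → ·
    (4,7)@(9, 15): e=[-6,14,52] → ·
    (5,7)@(11, 15): e=[-6,34,32] → ·
    (6,7)@(13, 15): e=[-6,54,12] → ·
    (7,9)@(15, 19): e=[-30,90,0] → ·  [on edge]
  covered (7 px):
    · · · · · · · ·
    · · · · · · · ·
    · · · · · · · ·
    · · · · · █ · ·
    · · · · · █ · ·
    · · · · · █ █ ·
    · · · · █ █ █ ·
    · · · · · · · ·
    · · · · · · · ·
    · · · · · · · ·

Final: [[3,1],[4,1],[0,2],[1,2],[2,2],[3,2],[1,3],[2,3],[1,4]]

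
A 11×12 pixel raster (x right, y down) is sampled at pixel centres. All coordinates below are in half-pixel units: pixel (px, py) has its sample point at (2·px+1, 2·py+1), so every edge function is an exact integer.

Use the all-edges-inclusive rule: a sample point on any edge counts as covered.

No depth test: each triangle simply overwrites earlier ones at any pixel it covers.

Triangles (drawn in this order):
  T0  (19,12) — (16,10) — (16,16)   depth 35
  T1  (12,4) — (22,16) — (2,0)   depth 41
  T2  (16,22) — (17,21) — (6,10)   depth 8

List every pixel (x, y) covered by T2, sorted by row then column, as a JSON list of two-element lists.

T0:
  2·area = 18  (B↔C swapped to make it positive)
  edge (19, 12)→(16, 16): d=(-3,4) inclusive
  edge (16, 16)→(16, 10): d=(0,-6) inclusive
  edge (16, 10)→(19, 12): d=(3,2) inclusive
    (8,5)@(17, 11): e=[11,6,1] → X
    (9,5)@(19, 11): e=[3,18,-3] → .
    (8,6)@(17, 13): e=[5,6,7] → X
    (9,6)@(19, 13): e=[-3,18,3] → .
    (8,7)@(17, 15): e=[-1,6,13] → .
  covered (2 px):
    . . . . . . . . . . .
    . . . . . . . . . . .
    . . . . . . . . . . .
    . . . . . . . . . . .
    . . . . . . . . . . .
    . . . . . . . . X . .
    . . . . . . . . X . .
    . . . . . . . . . . .
    . . . . . . . . . . .
    . . . . . . . . . . .
    . . . . . . . . . . .
    . . . . . . . . . . .
T1:
  2·area = 80
  edge (12, 4)→(22, 16): d=(10,12) inclusive
  edge (22, 16)→(2, 0): d=(-20,-16) inclusive
  edge (2, 0)→(12, 4): d=(10,4) inclusive
    (3,1)@(7, 3): e=[50,20,10] → X
    (4,1)@(9, 3): e=[26,52,2] → X
    (5,1)@(11, 3): e=[2,84,-6] → .
    (3,2)@(7, 5): e=[70,-20,30] → .
    (4,2)@(9, 5): e=[46,12,22] → X
    (5,2)@(11, 5): e=[22,44,14] → X
    (6,2)@(13, 5): e=[-2,76,6] → .
    (4,3)@(9, 7): e=[66,-28,42] → .
    (5,3)@(11, 7): e=[42,4,34] → X
    (6,3)@(13, 7): e=[18,36,26] → X
    (7,3)@(15, 7): e=[-6,68,18] → .
    (5,4)@(11, 9): e=[62,-36,54] → .
  covered (10 px):
    . . . . . . . . . . .
    . . . X X . . . . . .
    . . . . X X . . . . .
    . . . . . X X . . . .
    . . . . . . . X . . .
    . . . . . . . . X . .
    . . . . . . . . . X .
    . . . . . . . . . . X
    . . . . . . . . . . .
    . . . . . . . . . . .
    . . . . . . . . . . .
    . . . . . . . . . . .
T2:
  2·area = 22  (B↔C swapped to make it positive)
  edge (16, 22)→(6, 10): d=(-10,-12) inclusive
  edge (6, 10)→(17, 21): d=(11,11) inclusive
  edge (17, 21)→(16, 22): d=(-1,1) inclusive
    (0,2)@(1, 5): e=[-10,0,32] → .  [on edge]
    (1,3)@(3, 7): e=[-6,0,28] → .  [on edge]
    (2,4)@(5, 9): e=[-2,0,24] → .  [on edge]
    (3,5)@(7, 11): e=[2,0,20] → X  [on edge]
    (4,5)@(9, 11): e=[26,-22,18] → .
    (3,6)@(7, 13): e=[-18,22,18] → .
    (4,6)@(9, 13): e=[6,0,16] → X  [on edge]
    (5,6)@(11, 13): e=[30,-22,14] → .
    (4,7)@(9, 15): e=[-14,22,14] → .
    (5,7)@(11, 15): e=[10,0,12] → X  [on edge]
    (6,7)@(13, 15): e=[34,-22,10] → .
    (5,8)@(11, 17): e=[-10,22,10] → .
    (6,8)@(13, 17): e=[14,0,8] → X  [on edge]
    (10,8)@(21, 17): e=[110,-88,0] → .  [on edge]
    (7,9)@(15, 19): e=[18,0,4] → X  [on edge]
    (9,9)@(19, 19): e=[66,-44,0] → .  [on edge]
    (8,10)@(17, 21): e=[22,0,0] → X  [on edge]
    (7,11)@(15, 23): e=[-22,44,0] → .  [on edge]
    (9,11)@(19, 23): e=[26,0,-4] → .  [on edge]
  covered (6 px):
    . . . . . . . . . . .
    . . . . . . . . . . .
    . . . . . . . . . . .
    . . . . . . . . . . .
    . . . . . . . . . . .
    . . . X . . . . . . .
    . . . . X . . . . . .
    . . . . . X . . . . .
    . . . . . . X . . . .
    . . . . . . . X . . .
    . . . . . . . . X . .
    . . . . . . . . . . .

Result: [[3,5],[4,6],[5,7],[6,8],[7,9],[8,10]]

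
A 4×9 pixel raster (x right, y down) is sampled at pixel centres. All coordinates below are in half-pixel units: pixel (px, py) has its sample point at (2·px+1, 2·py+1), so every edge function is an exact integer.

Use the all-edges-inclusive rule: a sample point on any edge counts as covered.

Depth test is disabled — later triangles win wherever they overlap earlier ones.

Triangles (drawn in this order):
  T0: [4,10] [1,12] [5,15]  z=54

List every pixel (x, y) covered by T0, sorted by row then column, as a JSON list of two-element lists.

T0:
  2·area = 17  (B↔C swapped to make it positive)
  edge (4, 10)→(5, 15): d=(1,5) inclusive
  edge (5, 15)→(1, 12): d=(-4,-3) inclusive
  edge (1, 12)→(4, 10): d=(3,-2) inclusive
    (1,2)@(3, 5): e=[0,34,-17] → .  [on edge]
    (1,5)@(3, 11): e=[6,10,1] → X
    (2,5)@(5, 11): e=[-4,16,5] → .
    (1,6)@(3, 13): e=[8,2,7] → X
    (2,6)@(5, 13): e=[-2,8,11] → .
    (1,7)@(3, 15): e=[10,-6,13] → .
    (2,7)@(5, 15): e=[0,0,17] → X  [on edge]
    (3,7)@(7, 15): e=[-10,6,21] → .
    (2,8)@(5, 17): e=[2,-8,23] → .
  covered (3 px):
    . . . .
    . . . .
    . . . .
    . . . .
    . . . .
    . X . .
    . X . .
    . . X .
    . . . .

Answer: [[1,5],[1,6],[2,7]]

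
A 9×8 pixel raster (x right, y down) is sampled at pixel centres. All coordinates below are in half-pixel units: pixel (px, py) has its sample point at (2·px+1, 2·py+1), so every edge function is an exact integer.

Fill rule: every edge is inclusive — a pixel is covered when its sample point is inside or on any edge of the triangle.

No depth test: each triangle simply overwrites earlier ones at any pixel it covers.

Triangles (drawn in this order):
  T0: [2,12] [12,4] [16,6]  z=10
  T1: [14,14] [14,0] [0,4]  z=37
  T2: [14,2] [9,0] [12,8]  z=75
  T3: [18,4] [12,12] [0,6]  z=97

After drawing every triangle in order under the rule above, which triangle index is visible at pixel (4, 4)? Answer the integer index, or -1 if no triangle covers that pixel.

T0:
  2·area = 52
  edge (2, 12)→(12, 4): d=(10,-8) inclusive
  edge (12, 4)→(16, 6): d=(4,2) inclusive
  edge (16, 6)→(2, 12): d=(-14,6) inclusive
    (5,2)@(11, 5): e=[2,6,44] → #
    (6,2)@(13, 5): e=[18,2,32] → #
    (7,2)@(15, 5): e=[34,-2,20] → ·
    (4,3)@(9, 7): e=[6,18,28] → #
    (7,3)@(15, 7): e=[54,6,-8] → ·
    (3,4)@(7, 9): e=[10,30,12] → #
    (4,4)@(9, 9): e=[26,26,0] → #  [on edge]
    (5,4)@(11, 9): e=[42,22,-12] → ·
    (6,4)@(13, 9): e=[58,18,-24] → ·
    (3,5)@(7, 11): e=[30,38,-16] → ·
    (4,5)@(9, 11): e=[46,34,-28] → ·
  covered (7 px):
    · · · · · · · · ·
    · · · · · · · · ·
    · · · · · # # · ·
    · · · · # # # · ·
    · · · # # · · · ·
    · · · · · · · · ·
    · · · · · · · · ·
    · · · · · · · · ·
T1:
  2·area = 196  (B↔C swapped to make it positive)
  edge (14, 14)→(0, 4): d=(-14,-10) inclusive
  edge (0, 4)→(14, 0): d=(14,-4) inclusive
  edge (14, 0)→(14, 14): d=(0,14) inclusive
    (5,0)@(11, 1): e=[152,2,42] → #
    (6,0)@(13, 1): e=[172,10,14] → #
    (7,0)@(15, 1): e=[192,18,-14] → ·
    (2,1)@(5, 3): e=[64,6,126] → #
    (3,1)@(7, 3): e=[84,14,98] → #
    (4,1)@(9, 3): e=[104,22,70] → #
    (7,1)@(15, 3): e=[164,46,-14] → ·
    (1,2)@(3, 5): e=[16,26,154] → #
    (7,2)@(15, 5): e=[136,74,-14] → ·
    (1,3)@(3, 7): e=[-12,54,154] → ·
    (2,3)@(5, 7): e=[8,62,126] → #
    (7,3)@(15, 7): e=[108,102,-14] → ·
    (3,4)@(7, 9): e=[0,98,98] → #  [on edge]
  covered (25 px):
    · · · · · # # · ·
    · · # # # # # · ·
    · # # # # # # · ·
    · · # # # # # · ·
    · · · # # # # · ·
    · · · · · # # · ·
    · · · · · · # · ·
    · · · · · · · · ·
T2:
  2·area = 34  (B↔C swapped to make it positive)
  edge (14, 2)→(12, 8): d=(-2,6) inclusive
  edge (12, 8)→(9, 0): d=(-3,-8) inclusive
  edge (9, 0)→(14, 2): d=(5,2) inclusive
    (5,0)@(11, 1): e=[20,13,1] → #
    (6,0)@(13, 1): e=[8,29,-3] → ·
    (5,1)@(11, 3): e=[16,7,11] → #
    (6,1)@(13, 3): e=[4,23,7] → #
    (7,1)@(15, 3): e=[-8,39,3] → ·
    (5,2)@(11, 5): e=[12,1,21] → #
    (6,2)@(13, 5): e=[0,17,17] → #  [on edge]
    (7,2)@(15, 5): e=[-12,33,13] → ·
    (5,3)@(11, 7): e=[8,-5,31] → ·
    (6,3)@(13, 7): e=[-4,11,27] → ·
    (5,5)@(11, 11): e=[0,-17,51] → ·  [on edge]
  covered (5 px):
    · · · · · # · · ·
    · · · · · # # · ·
    · · · · · # # · ·
    · · · · · · · · ·
    · · · · · · · · ·
    · · · · · · · · ·
    · · · · · · · · ·
    · · · · · · · · ·
T3:
  2·area = 132
  edge (18, 4)→(12, 12): d=(-6,8) inclusive
  edge (12, 12)→(0, 6): d=(-12,-6) inclusive
  edge (0, 6)→(18, 4): d=(18,-2) inclusive
    (4,2)@(9, 5): e=[66,66,0] → #  [on edge]
    (5,2)@(11, 5): e=[50,78,4] → #
    (6,2)@(13, 5): e=[34,90,8] → #
    (7,2)@(15, 5): e=[18,102,12] → #
    (8,2)@(17, 5): e=[2,114,16] → #
    (1,3)@(3, 7): e=[102,6,24] → #
    (2,3)@(5, 7): e=[86,18,28] → #
    (3,3)@(7, 7): e=[70,30,32] → #
    (8,3)@(17, 7): e=[-10,90,52] → ·
    (1,4)@(3, 9): e=[90,-18,60] → ·
    (2,4)@(5, 9): e=[74,-6,64] → ·
    (3,4)@(7, 9): e=[58,6,68] → #
  covered (17 px):
    · · · · · · · · ·
    · · · · · · · · ·
    · · · · # # # # #
    · # # # # # # # ·
    · · · # # # # · ·
    · · · · · # · · ·
    · · · · · · · · ·
    · · · · · · · · ·

Z-buffer (winner per pixel, '.' = empty):
  . . . . . 2 1 . .
  . . 1 1 1 2 2 . .
  . 1 1 1 3 3 3 3 3
  . 3 3 3 3 3 3 3 .
  . . . 3 3 3 3 . .
  . . . . . 3 1 . .
  . . . . . . 1 . .
  . . . . . . . . .

Result: 3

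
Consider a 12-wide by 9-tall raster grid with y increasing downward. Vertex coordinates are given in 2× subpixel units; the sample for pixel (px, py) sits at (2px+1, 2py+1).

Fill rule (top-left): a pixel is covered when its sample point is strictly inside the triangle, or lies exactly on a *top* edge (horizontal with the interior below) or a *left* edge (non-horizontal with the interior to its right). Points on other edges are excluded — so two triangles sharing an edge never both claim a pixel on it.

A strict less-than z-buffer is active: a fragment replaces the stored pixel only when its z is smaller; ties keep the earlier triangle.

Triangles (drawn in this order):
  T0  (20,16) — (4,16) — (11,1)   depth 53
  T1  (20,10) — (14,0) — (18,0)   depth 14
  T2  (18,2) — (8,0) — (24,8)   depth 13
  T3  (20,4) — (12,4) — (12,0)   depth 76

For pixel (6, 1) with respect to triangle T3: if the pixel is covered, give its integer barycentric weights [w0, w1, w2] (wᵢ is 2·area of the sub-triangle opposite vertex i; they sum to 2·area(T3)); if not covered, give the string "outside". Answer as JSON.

T0:
  2·area = 240
  edge (20, 16)→(4, 16): d=(-16,0) right/bottom  bias=-1
  edge (4, 16)→(11, 1): d=(7,-15) top-left  bias=+0
  edge (11, 1)→(20, 16): d=(9,15) right/bottom  bias=-1
    (5,0)@(11, 1): e=[240,0,0] → .  [on edge]
    (5,1)@(11, 3): e=[208,14,18] → X
    (6,1)@(13, 3): e=[208,44,-12] → .
    (5,2)@(11, 5): e=[176,28,36] → X
    (6,2)@(13, 5): e=[176,58,6] → X
    (7,2)@(15, 5): e=[176,88,-24] → .
    (4,3)@(9, 7): e=[144,12,84] → X
    (7,3)@(15, 7): e=[144,102,-6] → .
    (4,4)@(9, 9): e=[112,26,102] → X
    (7,4)@(15, 9): e=[112,116,12] → X
    (8,4)@(17, 9): e=[112,146,-18] → .
    (3,5)@(7, 11): e=[80,10,150] → X
    (8,5)@(17, 11): e=[80,160,0] → .  [on edge]
  covered (29 px):
    . . . . . . . . . . . .
    . . . . . X . . . . . .
    . . . . . X X . . . . .
    . . . . X X X . . . . .
    . . . . X X X X . . . .
    . . . X X X X X . . . .
    . . . X X X X X X . . .
    . . X X X X X X X X . .
    . . . . . . . . . . . .
T1:
  2·area = 40
  edge (20, 10)→(14, 0): d=(-6,-10) top-left  bias=+0
  edge (14, 0)→(18, 0): d=(4,0) top-left  bias=+0
  edge (18, 0)→(20, 10): d=(2,10) right/bottom  bias=-1
    (7,0)@(15, 1): e=[4,4,32] → X
    (8,0)@(17, 1): e=[24,4,12] → X
    (9,0)@(19, 1): e=[44,4,-8] → .
    (7,1)@(15, 3): e=[-8,12,36] → .
    (8,1)@(17, 3): e=[12,12,16] → X
    (9,1)@(19, 3): e=[32,12,-4] → .
    (8,2)@(17, 5): e=[0,20,20] → X  [on edge]
    (9,2)@(19, 5): e=[20,20,0] → .  [on edge]
    (8,3)@(17, 7): e=[-12,28,24] → .
    (9,3)@(19, 7): e=[8,28,4] → X
    (10,3)@(21, 7): e=[28,28,-16] → .
    (9,4)@(19, 9): e=[-4,36,8] → .
    (10,7)@(21, 15): e=[-20,60,0] → .  [on edge]
    (11,7)@(23, 15): e=[0,60,-20] → .  [on edge]
  covered (5 px):
    . . . . . . . X X . . .
    . . . . . . . . X . . .
    . . . . . . . . X . . .
    . . . . . . . . . X . .
    . . . . . . . . . . . .
    . . . . . . . . . . . .
    . . . . . . . . . . . .
    . . . . . . . . . . . .
    . . . . . . . . . . . .
T2:
  2·area = 48  (B↔C swapped to make it positive)
  edge (18, 2)→(24, 8): d=(6,6) right/bottom  bias=-1
  edge (24, 8)→(8, 0): d=(-16,-8) top-left  bias=+0
  edge (8, 0)→(18, 2): d=(10,2) right/bottom  bias=-1
    (5,0)@(11, 1): e=[36,8,4] → X
    (6,0)@(13, 1): e=[24,24,0] → .  [on edge]
    (8,0)@(17, 1): e=[0,56,-8] → .  [on edge]
    (5,1)@(11, 3): e=[48,-24,24] → .
    (7,1)@(15, 3): e=[24,8,16] → X
    (8,1)@(17, 3): e=[12,24,12] → X
    (9,1)@(19, 3): e=[0,40,8] → .  [on edge]
    (11,1)@(23, 3): e=[-24,72,0] → .  [on edge]
    (7,2)@(15, 5): e=[36,-24,36] → .
    (8,2)@(17, 5): e=[24,-8,32] → .
    (9,2)@(19, 5): e=[12,8,28] → X
    (10,2)@(21, 5): e=[0,24,24] → .  [on edge]
    (11,3)@(23, 7): e=[0,8,40] → .  [on edge]
  covered (4 px):
    . . . . . X . . . . . .
    . . . . . . . X X . . .
    . . . . . . . . . X . .
    . . . . . . . . . . . .
    . . . . . . . . . . . .
    . . . . . . . . . . . .
    . . . . . . . . . . . .
    . . . . . . . . . . . .
    . . . . . . . . . . . .
T3:
  2·area = 32
  edge (20, 4)→(12, 4): d=(-8,0) right/bottom  bias=-1
  edge (12, 4)→(12, 0): d=(0,-4) top-left  bias=+0
  edge (12, 0)→(20, 4): d=(8,4) right/bottom  bias=-1
    (6,0)@(13, 1): e=[24,4,4] → X
    (7,0)@(15, 1): e=[24,12,-4] → .
    (6,1)@(13, 3): e=[8,4,20] → X
    (7,1)@(15, 3): e=[8,12,12] → X
    (8,1)@(17, 3): e=[8,20,4] → X
    (9,1)@(19, 3): e=[8,28,-4] → .
    (6,2)@(13, 5): e=[-8,4,36] → .
    (7,2)@(15, 5): e=[-8,12,28] → .
    (8,2)@(17, 5): e=[-8,20,20] → .
  covered (4 px):
    . . . . . . X . . . . .
    . . . . . . X X X . . .
    . . . . . . . . . . . .
    . . . . . . . . . . . .
    . . . . . . . . . . . .
    . . . . . . . . . . . .
    . . . . . . . . . . . .
    . . . . . . . . . . . .
    . . . . . . . . . . . .

Answer: [4,20,8]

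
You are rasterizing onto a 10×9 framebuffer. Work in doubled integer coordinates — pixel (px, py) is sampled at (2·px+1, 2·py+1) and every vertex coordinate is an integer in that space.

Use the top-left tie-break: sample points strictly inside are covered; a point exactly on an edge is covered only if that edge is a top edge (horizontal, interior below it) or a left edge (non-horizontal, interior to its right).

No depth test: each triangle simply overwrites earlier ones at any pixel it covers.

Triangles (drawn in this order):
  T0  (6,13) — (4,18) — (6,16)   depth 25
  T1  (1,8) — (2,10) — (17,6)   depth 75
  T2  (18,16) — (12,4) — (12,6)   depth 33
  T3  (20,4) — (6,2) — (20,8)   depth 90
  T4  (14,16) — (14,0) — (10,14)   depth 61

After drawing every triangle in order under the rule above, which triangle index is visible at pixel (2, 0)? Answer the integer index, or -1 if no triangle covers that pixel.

T0:
  2·area = 6  (B↔C swapped to make it positive)
  edge (6, 13)→(6, 16): d=(0,3) right/bottom  bias=-1
  edge (6, 16)→(4, 18): d=(-2,2) right/bottom  bias=-1
  edge (4, 18)→(6, 13): d=(2,-5) top-left  bias=+0
    (9,1)@(19, 3): e=[-39,0,45] → ·  [on edge]
    (8,2)@(17, 5): e=[-33,0,39] → ·  [on edge]
    (7,3)@(15, 7): e=[-27,0,33] → ·  [on edge]
    (6,4)@(13, 9): e=[-21,0,27] → ·  [on edge]
    (5,5)@(11, 11): e=[-15,0,21] → ·  [on edge]
    (4,6)@(9, 13): e=[-9,0,15] → ·  [on edge]
    (3,7)@(7, 15): e=[-3,0,9] → ·  [on edge]
    (2,8)@(5, 17): e=[3,0,3] → ·  [on edge]
  covered (0 px):
    · · · · · · · · · ·
    · · · · · · · · · ·
    · · · · · · · · · ·
    · · · · · · · · · ·
    · · · · · · · · · ·
    · · · · · · · · · ·
    · · · · · · · · · ·
    · · · · · · · · · ·
    · · · · · · · · · ·
T1:
  2·area = 34  (B↔C swapped to make it positive)
  edge (1, 8)→(17, 6): d=(16,-2) top-left  bias=+0
  edge (17, 6)→(2, 10): d=(-15,4) right/bottom  bias=-1
  edge (2, 10)→(1, 8): d=(-1,-2) top-left  bias=+0
    (4,3)@(9, 7): e=[0,17,17] → #  [on edge]
    (5,3)@(11, 7): e=[4,9,21] → #
    (6,3)@(13, 7): e=[8,1,25] → #
    (7,3)@(15, 7): e=[12,-7,29] → ·
    (1,4)@(3, 9): e=[20,11,3] → #
    (2,4)@(5, 9): e=[24,3,7] → #
    (3,4)@(7, 9): e=[28,-5,11] → ·
    (4,4)@(9, 9): e=[32,-13,15] → ·
    (5,4)@(11, 9): e=[36,-21,19] → ·
    (6,4)@(13, 9): e=[40,-29,23] → ·
    (1,5)@(3, 11): e=[52,-19,1] → ·
    (2,5)@(5, 11): e=[56,-27,5] → ·
  covered (5 px):
    · · · · · · · · · ·
    · · · · · · · · · ·
    · · · · · · · · · ·
    · · · · # # # · · ·
    · # # · · · · · · ·
    · · · · · · · · · ·
    · · · · · · · · · ·
    · · · · · · · · · ·
    · · · · · · · · · ·
T2:
  2·area = 12  (B↔C swapped to make it positive)
  edge (18, 16)→(12, 6): d=(-6,-10) top-left  bias=+0
  edge (12, 6)→(12, 4): d=(0,-2) top-left  bias=+0
  edge (12, 4)→(18, 16): d=(6,12) right/bottom  bias=-1
    (4,0)@(9, 1): e=[0,-6,18] → ·  [on edge]
    (6,3)@(13, 7): e=[4,2,6] → #
    (7,3)@(15, 7): e=[24,6,-18] → ·
    (6,4)@(13, 9): e=[-8,2,18] → ·
    (7,5)@(15, 11): e=[0,6,6] → #  [on edge]
    (8,5)@(17, 11): e=[20,10,-18] → ·
    (7,6)@(15, 13): e=[-12,6,18] → ·
  covered (2 px):
    · · · · · · · · · ·
    · · · · · · · · · ·
    · · · · · · · · · ·
    · · · · · · # · · ·
    · · · · · · · · · ·
    · · · · · · · # · ·
    · · · · · · · · · ·
    · · · · · · · · · ·
    · · · · · · · · · ·
T3:
  2·area = 56  (B↔C swapped to make it positive)
  edge (20, 4)→(20, 8): d=(0,4) right/bottom  bias=-1
  edge (20, 8)→(6, 2): d=(-14,-6) top-left  bias=+0
  edge (6, 2)→(20, 4): d=(14,2) right/bottom  bias=-1
    (4,1)@(9, 3): e=[44,4,8] → #
    (5,1)@(11, 3): e=[36,16,4] → #
    (6,1)@(13, 3): e=[28,28,0] → ·  [on edge]
    (4,2)@(9, 5): e=[44,-24,36] → ·
    (5,2)@(11, 5): e=[36,-12,32] → ·
    (6,2)@(13, 5): e=[28,0,28] → #  [on edge]
    (7,2)@(15, 5): e=[20,12,24] → #
    (8,2)@(17, 5): e=[12,24,20] → #
    (9,2)@(19, 5): e=[4,36,16] → #
    (6,3)@(13, 7): e=[28,-28,56] → ·
    (7,3)@(15, 7): e=[20,-16,52] → ·
    (8,3)@(17, 7): e=[12,-4,48] → ·
  covered (7 px):
    · · · · · · · · · ·
    · · · · # # · · · ·
    · · · · · · # # # #
    · · · · · · · · · #
    · · · · · · · · · ·
    · · · · · · · · · ·
    · · · · · · · · · ·
    · · · · · · · · · ·
    · · · · · · · · · ·
T4:
  2·area = 64  (B↔C swapped to make it positive)
  edge (14, 16)→(10, 14): d=(-4,-2) top-left  bias=+0
  edge (10, 14)→(14, 0): d=(4,-14) top-left  bias=+0
  edge (14, 0)→(14, 16): d=(0,16) right/bottom  bias=-1
    (6,2)@(13, 5): e=[42,6,16] → #
    (7,2)@(15, 5): e=[46,34,-16] → ·
    (6,3)@(13, 7): e=[34,14,16] → #
    (7,3)@(15, 7): e=[38,42,-16] → ·
    (6,4)@(13, 9): e=[26,22,16] → #
    (7,4)@(15, 9): e=[30,50,-16] → ·
    (5,5)@(11, 11): e=[14,2,48] → #
    (7,5)@(15, 11): e=[22,58,-16] → ·
    (5,6)@(11, 13): e=[6,10,48] → #
    (7,6)@(15, 13): e=[14,66,-16] → ·
    (5,7)@(11, 15): e=[-2,18,48] → ·
    (6,7)@(13, 15): e=[2,46,16] → #
  covered (8 px):
    · · · · · · · · · ·
    · · · · · · · · · ·
    · · · · · · # · · ·
    · · · · · · # · · ·
    · · · · · · # · · ·
    · · · · · # # · · ·
    · · · · · # # · · ·
    · · · · · · # · · ·
    · · · · · · · · · ·

Z-buffer (winner per pixel, '.' = empty):
  . . . . . . . . . .
  . . . . 3 3 . . . .
  . . . . . . 4 3 3 3
  . . . . 1 1 4 . . 3
  . 1 1 . . . 4 . . .
  . . . . . 4 4 2 . .
  . . . . . 4 4 . . .
  . . . . . . 4 . . .
  . . . . . . . . . .

Result: -1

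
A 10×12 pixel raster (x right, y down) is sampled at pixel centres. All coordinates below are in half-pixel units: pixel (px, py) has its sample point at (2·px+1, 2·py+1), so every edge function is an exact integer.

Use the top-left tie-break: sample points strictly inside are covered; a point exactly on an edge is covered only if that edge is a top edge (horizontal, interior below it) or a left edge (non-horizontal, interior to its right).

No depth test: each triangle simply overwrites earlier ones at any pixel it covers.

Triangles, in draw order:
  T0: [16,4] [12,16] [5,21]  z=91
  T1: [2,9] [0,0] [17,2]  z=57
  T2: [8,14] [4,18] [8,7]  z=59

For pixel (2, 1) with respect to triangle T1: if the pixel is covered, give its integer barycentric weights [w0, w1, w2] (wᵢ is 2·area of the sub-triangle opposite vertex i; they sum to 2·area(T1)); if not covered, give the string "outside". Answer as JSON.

T0:
  2·area = 64
  edge (16, 4)→(12, 16): d=(-4,12) right/bottom  bias=-1
  edge (12, 16)→(5, 21): d=(-7,5) right/bottom  bias=-1
  edge (5, 21)→(16, 4): d=(11,-17) top-left  bias=+0
    (8,0)@(17, 1): e=[0,80,-16] → ·  [on edge]
    (7,3)@(15, 7): e=[0,48,16] → ·  [on edge]
    (6,4)@(13, 9): e=[16,44,4] → #
    (7,4)@(15, 9): e=[-8,34,38] → ·
    (6,5)@(13, 11): e=[8,30,26] → #
    (7,5)@(15, 11): e=[-16,20,60] → ·
    (9,5)@(19, 11): e=[-64,0,128] → ·  [on edge]
    (5,6)@(11, 13): e=[24,26,14] → #
    (6,6)@(13, 13): e=[0,16,48] → ·  [on edge]
    (4,7)@(9, 15): e=[40,22,2] → #
    (6,7)@(13, 15): e=[-8,2,70] → ·
    (4,8)@(9, 17): e=[32,8,24] → #
    (5,9)@(11, 19): e=[0,-16,80] → ·  [on edge]
    (2,10)@(5, 21): e=[64,0,0] → ·  [on edge]
  covered (7 px):
    · · · · · · · · · ·
    · · · · · · · · · ·
    · · · · · · · · · ·
    · · · · · · · · · ·
    · · · · · · # · · ·
    · · · · · · # · · ·
    · · · · · # · · · ·
    · · · · # # · · · ·
    · · · · # · · · · ·
    · · · # · · · · · ·
    · · · · · · · · · ·
    · · · · · · · · · ·
T1:
  2·area = 149
  edge (2, 9)→(0, 0): d=(-2,-9) top-left  bias=+0
  edge (0, 0)→(17, 2): d=(17,2) right/bottom  bias=-1
  edge (17, 2)→(2, 9): d=(-15,7) right/bottom  bias=-1
    (0,0)@(1, 1): e=[7,15,127] → #
    (1,0)@(3, 1): e=[25,11,113] → #
    (2,0)@(5, 1): e=[43,7,99] → #
    (3,0)@(7, 1): e=[61,3,85] → #
    (4,0)@(9, 1): e=[79,-1,71] → ·
    (0,1)@(1, 3): e=[3,49,97] → #
    (4,1)@(9, 3): e=[75,33,41] → #
    (5,1)@(11, 3): e=[93,29,27] → #
    (6,1)@(13, 3): e=[111,25,13] → #
    (7,1)@(15, 3): e=[129,21,-1] → ·
    (0,2)@(1, 5): e=[-1,83,67] → ·
    (1,2)@(3, 5): e=[17,79,53] → #
  covered (17 px):
    # # # # · · · · · ·
    # # # # # # # · · ·
    · # # # # · · · · ·
    · # # · · · · · · ·
    · · · · · · · · · ·
    · · · · · · · · · ·
    · · · · · · · · · ·
    · · · · · · · · · ·
    · · · · · · · · · ·
    · · · · · · · · · ·
    · · · · · · · · · ·
    · · · · · · · · · ·
T2:
  2·area = 28
  edge (8, 14)→(4, 18): d=(-4,4) right/bottom  bias=-1
  edge (4, 18)→(8, 7): d=(4,-11) top-left  bias=+0
  edge (8, 7)→(8, 14): d=(0,7) right/bottom  bias=-1
    (9,1)@(19, 3): e=[0,105,-77] → ·  [on edge]
    (8,2)@(17, 5): e=[0,91,-63] → ·  [on edge]
    (7,3)@(15, 7): e=[0,77,-49] → ·  [on edge]
    (6,4)@(13, 9): e=[0,63,-35] → ·  [on edge]
    (3,5)@(7, 11): e=[16,5,7] → #
    (4,5)@(9, 11): e=[8,27,-7] → ·
    (5,5)@(11, 11): e=[0,49,-21] → ·  [on edge]
    (3,6)@(7, 13): e=[8,13,7] → #
    (4,6)@(9, 13): e=[0,35,-7] → ·  [on edge]
    (3,7)@(7, 15): e=[0,21,7] → ·  [on edge]
    (2,8)@(5, 17): e=[0,7,21] → ·  [on edge]
    (1,9)@(3, 19): e=[0,-7,35] → ·  [on edge]
    (0,10)@(1, 21): e=[0,-21,49] → ·  [on edge]
  covered (2 px):
    · · · · · · · · · ·
    · · · · · · · · · ·
    · · · · · · · · · ·
    · · · · · · · · · ·
    · · · · · · · · · ·
    · · · # · · · · · ·
    · · · # · · · · · ·
    · · · · · · · · · ·
    · · · · · · · · · ·
    · · · · · · · · · ·
    · · · · · · · · · ·
    · · · · · · · · · ·

Result: [41,69,39]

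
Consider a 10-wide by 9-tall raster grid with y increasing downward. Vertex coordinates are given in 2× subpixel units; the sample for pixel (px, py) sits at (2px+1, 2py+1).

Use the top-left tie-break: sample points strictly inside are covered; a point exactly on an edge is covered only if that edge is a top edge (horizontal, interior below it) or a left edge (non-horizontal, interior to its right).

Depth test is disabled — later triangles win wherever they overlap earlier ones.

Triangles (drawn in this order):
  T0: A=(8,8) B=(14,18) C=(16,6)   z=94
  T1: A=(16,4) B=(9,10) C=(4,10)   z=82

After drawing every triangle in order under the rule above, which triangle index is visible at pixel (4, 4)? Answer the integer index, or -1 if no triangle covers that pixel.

T0:
  2·area = 92  (B↔C swapped to make it positive)
  edge (8, 8)→(16, 6): d=(8,-2) top-left  bias=+0
  edge (16, 6)→(14, 18): d=(-2,12) right/bottom  bias=-1
  edge (14, 18)→(8, 8): d=(-6,-10) top-left  bias=+0
    (2,1)@(5, 3): e=[-46,138,0] → ·  [on edge]
    (6,3)@(13, 7): e=[2,34,56] → #
    (7,3)@(15, 7): e=[6,10,76] → #
    (8,3)@(17, 7): e=[10,-14,96] → ·
    (4,4)@(9, 9): e=[10,78,4] → #
    (5,4)@(11, 9): e=[14,54,24] → #
    (8,4)@(17, 9): e=[26,-18,84] → ·
    (4,5)@(9, 11): e=[26,74,-8] → ·
    (5,5)@(11, 11): e=[30,50,12] → #
    (8,5)@(17, 11): e=[42,-22,72] → ·
    (5,6)@(11, 13): e=[46,46,0] → #  [on edge]
    (7,6)@(15, 13): e=[54,-2,40] → ·
  covered (12 px):
    · · · · · · · · · ·
    · · · · · · · · · ·
    · · · · · · · · · ·
    · · · · · · # # · ·
    · · · · # # # # · ·
    · · · · · # # # · ·
    · · · · · # # · · ·
    · · · · · · # · · ·
    · · · · · · · · · ·
T1:
  2·area = 30
  edge (16, 4)→(9, 10): d=(-7,6) right/bottom  bias=-1
  edge (9, 10)→(4, 10): d=(-5,0) right/bottom  bias=-1
  edge (4, 10)→(16, 4): d=(12,-6) top-left  bias=+0
    (5,3)@(11, 7): e=[9,15,6] → #
    (6,3)@(13, 7): e=[-3,15,18] → ·
    (3,4)@(7, 9): e=[19,5,6] → #
    (4,4)@(9, 9): e=[7,5,18] → #
    (5,4)@(11, 9): e=[-5,5,30] → ·
    (3,5)@(7, 11): e=[5,-5,30] → ·
    (4,5)@(9, 11): e=[-7,-5,42] → ·
  covered (3 px):
    · · · · · · · · · ·
    · · · · · · · · · ·
    · · · · · · · · · ·
    · · · · · # · · · ·
    · · · # # · · · · ·
    · · · · · · · · · ·
    · · · · · · · · · ·
    · · · · · · · · · ·
    · · · · · · · · · ·

Z-buffer (winner per pixel, '.' = empty):
  . . . . . . . . . .
  . . . . . . . . . .
  . . . . . . . . . .
  . . . . . 1 0 0 . .
  . . . 1 1 0 0 0 . .
  . . . . . 0 0 0 . .
  . . . . . 0 0 . . .
  . . . . . . 0 . . .
  . . . . . . . . . .

Result: 1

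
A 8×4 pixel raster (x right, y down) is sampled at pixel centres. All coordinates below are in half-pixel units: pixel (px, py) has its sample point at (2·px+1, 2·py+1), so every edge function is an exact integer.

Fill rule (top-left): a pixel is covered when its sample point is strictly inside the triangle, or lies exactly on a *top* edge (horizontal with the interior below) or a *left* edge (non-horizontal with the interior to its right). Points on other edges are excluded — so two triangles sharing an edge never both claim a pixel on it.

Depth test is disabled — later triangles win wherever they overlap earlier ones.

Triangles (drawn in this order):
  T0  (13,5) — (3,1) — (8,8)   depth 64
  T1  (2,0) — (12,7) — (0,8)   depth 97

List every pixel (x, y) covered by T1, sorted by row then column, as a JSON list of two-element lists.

T0:
  2·area = 50  (B↔C swapped to make it positive)
  edge (13, 5)→(8, 8): d=(-5,3) right/bottom  bias=-1
  edge (8, 8)→(3, 1): d=(-5,-7) top-left  bias=+0
  edge (3, 1)→(13, 5): d=(10,4) right/bottom  bias=-1
    (1,0)@(3, 1): e=[50,0,0] → ·  [on edge]
    (2,1)@(5, 3): e=[34,4,12] → █
    (3,1)@(7, 3): e=[28,18,4] → █
    (4,1)@(9, 3): e=[22,32,-4] → ·
    (2,2)@(5, 5): e=[24,-6,32] → ·
    (3,2)@(7, 5): e=[18,8,24] → █
    (4,2)@(9, 5): e=[12,22,16] → █
    (5,2)@(11, 5): e=[6,36,8] → █
    (6,2)@(13, 5): e=[0,50,0] → ·  [on edge]
    (3,3)@(7, 7): e=[8,-2,44] → ·
    (4,3)@(9, 7): e=[2,12,36] → █
    (5,3)@(11, 7): e=[-4,26,28] → ·
  covered (6 px):
    · · · · · · · ·
    · · █ █ · · · ·
    · · · █ █ █ · ·
    · · · · █ · · ·
T1:
  2·area = 94
  edge (2, 0)→(12, 7): d=(10,7) right/bottom  bias=-1
  edge (12, 7)→(0, 8): d=(-12,1) right/bottom  bias=-1
  edge (0, 8)→(2, 0): d=(2,-8) top-left  bias=+0
    (1,0)@(3, 1): e=[3,81,10] → █
    (2,0)@(5, 1): e=[-11,79,26] → ·
    (1,1)@(3, 3): e=[23,57,14] → █
    (2,1)@(5, 3): e=[9,55,30] → █
    (3,1)@(7, 3): e=[-5,53,46] → ·
    (0,2)@(1, 5): e=[57,35,2] → █
    (3,2)@(7, 5): e=[15,29,50] → █
    (4,2)@(9, 5): e=[1,27,66] → █
    (5,2)@(11, 5): e=[-13,25,82] → ·
    (0,3)@(1, 7): e=[77,11,6] → █
    (5,3)@(11, 7): e=[7,1,86] → █
    (6,3)@(13, 7): e=[-7,-1,102] → ·
  covered (14 px):
    · █ · · · · · ·
    · █ █ · · · · ·
    █ █ █ █ █ · · ·
    █ █ █ █ █ █ · ·

Final: [[1,0],[1,1],[2,1],[0,2],[1,2],[2,2],[3,2],[4,2],[0,3],[1,3],[2,3],[3,3],[4,3],[5,3]]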